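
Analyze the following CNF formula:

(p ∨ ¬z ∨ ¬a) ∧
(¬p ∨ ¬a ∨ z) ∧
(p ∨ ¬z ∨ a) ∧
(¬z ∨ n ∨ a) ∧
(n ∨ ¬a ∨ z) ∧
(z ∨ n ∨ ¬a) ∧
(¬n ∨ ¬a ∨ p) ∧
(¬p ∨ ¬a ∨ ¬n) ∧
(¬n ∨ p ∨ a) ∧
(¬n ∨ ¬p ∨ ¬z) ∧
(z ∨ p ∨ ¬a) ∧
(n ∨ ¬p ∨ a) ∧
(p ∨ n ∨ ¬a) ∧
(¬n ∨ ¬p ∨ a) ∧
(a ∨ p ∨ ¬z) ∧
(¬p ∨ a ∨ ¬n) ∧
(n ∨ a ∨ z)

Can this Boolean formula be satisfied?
Yes

Yes, the formula is satisfiable.

One satisfying assignment is: p=True, z=True, a=True, n=False

Verification: With this assignment, all 17 clauses evaluate to true.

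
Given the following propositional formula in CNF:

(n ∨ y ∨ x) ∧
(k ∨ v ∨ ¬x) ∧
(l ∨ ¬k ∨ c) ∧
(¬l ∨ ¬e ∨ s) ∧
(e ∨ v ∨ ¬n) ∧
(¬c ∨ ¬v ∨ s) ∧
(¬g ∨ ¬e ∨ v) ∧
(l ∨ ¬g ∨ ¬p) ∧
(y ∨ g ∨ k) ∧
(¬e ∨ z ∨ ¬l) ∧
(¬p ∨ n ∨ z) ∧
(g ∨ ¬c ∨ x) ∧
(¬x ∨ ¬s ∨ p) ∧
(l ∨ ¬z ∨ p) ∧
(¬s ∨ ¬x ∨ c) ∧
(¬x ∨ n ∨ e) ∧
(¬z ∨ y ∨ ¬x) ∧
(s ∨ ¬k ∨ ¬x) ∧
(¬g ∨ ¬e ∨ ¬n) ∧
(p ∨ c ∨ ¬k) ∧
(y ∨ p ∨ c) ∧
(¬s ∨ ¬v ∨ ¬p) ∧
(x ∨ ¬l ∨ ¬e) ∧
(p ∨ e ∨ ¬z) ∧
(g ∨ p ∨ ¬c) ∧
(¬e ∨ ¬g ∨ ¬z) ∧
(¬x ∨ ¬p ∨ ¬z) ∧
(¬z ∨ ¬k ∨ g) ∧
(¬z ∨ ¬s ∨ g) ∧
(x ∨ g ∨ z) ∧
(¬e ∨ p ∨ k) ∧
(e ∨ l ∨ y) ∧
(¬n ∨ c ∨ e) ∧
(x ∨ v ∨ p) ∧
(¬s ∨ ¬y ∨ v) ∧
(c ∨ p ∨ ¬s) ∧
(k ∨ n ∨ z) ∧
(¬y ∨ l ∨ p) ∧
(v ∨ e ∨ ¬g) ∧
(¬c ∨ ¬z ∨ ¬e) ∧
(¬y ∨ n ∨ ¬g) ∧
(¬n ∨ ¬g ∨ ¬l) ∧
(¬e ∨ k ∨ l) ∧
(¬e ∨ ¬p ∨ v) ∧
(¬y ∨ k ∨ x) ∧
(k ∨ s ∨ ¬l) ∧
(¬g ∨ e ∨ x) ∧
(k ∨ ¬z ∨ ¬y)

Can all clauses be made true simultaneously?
No

No, the formula is not satisfiable.

No assignment of truth values to the variables can make all 48 clauses true simultaneously.

The formula is UNSAT (unsatisfiable).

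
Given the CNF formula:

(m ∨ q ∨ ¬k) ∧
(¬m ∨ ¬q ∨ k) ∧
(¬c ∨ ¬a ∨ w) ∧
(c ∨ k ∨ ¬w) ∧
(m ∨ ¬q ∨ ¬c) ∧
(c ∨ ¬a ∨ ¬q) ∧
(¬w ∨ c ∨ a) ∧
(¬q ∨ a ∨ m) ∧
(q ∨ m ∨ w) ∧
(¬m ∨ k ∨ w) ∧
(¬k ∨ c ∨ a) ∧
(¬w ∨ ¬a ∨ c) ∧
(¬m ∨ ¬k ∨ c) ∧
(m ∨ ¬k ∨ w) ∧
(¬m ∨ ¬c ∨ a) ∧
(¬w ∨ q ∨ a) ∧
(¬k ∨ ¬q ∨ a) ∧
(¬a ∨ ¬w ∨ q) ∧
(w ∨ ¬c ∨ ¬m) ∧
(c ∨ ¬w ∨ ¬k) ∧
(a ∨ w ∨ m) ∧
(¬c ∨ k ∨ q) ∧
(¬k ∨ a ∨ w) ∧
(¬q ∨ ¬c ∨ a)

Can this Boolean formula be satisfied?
Yes

Yes, the formula is satisfiable.

One satisfying assignment is: k=True, c=True, m=True, w=True, a=True, q=True

Verification: With this assignment, all 24 clauses evaluate to true.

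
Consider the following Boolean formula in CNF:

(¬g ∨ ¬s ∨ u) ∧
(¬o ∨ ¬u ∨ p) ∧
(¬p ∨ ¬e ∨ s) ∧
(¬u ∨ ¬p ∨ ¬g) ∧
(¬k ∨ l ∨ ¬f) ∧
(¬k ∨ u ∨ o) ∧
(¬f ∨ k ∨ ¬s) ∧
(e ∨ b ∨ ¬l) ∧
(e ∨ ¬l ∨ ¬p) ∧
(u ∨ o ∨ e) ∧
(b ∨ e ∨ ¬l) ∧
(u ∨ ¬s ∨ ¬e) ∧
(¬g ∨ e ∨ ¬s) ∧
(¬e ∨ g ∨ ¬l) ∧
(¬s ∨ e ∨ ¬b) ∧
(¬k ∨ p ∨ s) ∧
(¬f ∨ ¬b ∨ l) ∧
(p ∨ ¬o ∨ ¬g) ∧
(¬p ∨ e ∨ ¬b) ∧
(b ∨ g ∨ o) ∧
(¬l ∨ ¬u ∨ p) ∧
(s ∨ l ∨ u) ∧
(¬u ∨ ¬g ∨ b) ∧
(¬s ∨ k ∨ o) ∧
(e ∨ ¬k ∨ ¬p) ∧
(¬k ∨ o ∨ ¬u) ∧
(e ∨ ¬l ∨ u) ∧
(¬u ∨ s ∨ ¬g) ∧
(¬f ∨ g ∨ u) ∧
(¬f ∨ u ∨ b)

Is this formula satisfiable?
Yes

Yes, the formula is satisfiable.

One satisfying assignment is: g=False, f=False, p=True, b=False, o=True, e=False, l=False, u=True, s=True, k=False

Verification: With this assignment, all 30 clauses evaluate to true.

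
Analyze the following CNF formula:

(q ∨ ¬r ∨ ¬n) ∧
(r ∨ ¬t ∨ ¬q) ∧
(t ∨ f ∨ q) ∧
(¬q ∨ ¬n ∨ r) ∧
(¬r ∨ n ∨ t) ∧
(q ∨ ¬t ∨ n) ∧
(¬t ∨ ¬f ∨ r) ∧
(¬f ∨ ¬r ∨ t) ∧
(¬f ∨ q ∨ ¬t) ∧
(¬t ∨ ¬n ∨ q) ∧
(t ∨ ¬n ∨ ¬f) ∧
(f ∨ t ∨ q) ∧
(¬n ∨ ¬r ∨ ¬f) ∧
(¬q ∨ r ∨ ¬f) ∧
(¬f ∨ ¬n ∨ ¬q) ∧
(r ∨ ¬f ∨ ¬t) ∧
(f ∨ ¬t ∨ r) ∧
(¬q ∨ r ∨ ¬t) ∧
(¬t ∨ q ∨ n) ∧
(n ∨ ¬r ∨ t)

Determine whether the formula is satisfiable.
Yes

Yes, the formula is satisfiable.

One satisfying assignment is: t=False, q=False, n=False, f=True, r=False

Verification: With this assignment, all 20 clauses evaluate to true.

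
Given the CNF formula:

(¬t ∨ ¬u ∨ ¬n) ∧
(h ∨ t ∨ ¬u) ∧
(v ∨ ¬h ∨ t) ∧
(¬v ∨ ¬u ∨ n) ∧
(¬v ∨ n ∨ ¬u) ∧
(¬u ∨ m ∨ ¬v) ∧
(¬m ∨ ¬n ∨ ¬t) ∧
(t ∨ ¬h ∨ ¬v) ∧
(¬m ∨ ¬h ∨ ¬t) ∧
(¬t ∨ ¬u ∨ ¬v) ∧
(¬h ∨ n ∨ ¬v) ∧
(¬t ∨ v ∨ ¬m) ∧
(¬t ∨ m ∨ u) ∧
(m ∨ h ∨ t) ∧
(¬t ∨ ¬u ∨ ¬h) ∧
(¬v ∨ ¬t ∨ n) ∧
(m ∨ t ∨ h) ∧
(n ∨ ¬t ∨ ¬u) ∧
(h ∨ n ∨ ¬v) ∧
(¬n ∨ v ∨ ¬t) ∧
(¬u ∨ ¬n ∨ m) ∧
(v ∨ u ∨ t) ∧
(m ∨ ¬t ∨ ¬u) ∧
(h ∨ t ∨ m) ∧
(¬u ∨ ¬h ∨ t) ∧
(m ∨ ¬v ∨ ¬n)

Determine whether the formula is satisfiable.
Yes

Yes, the formula is satisfiable.

One satisfying assignment is: u=False, n=True, m=True, h=False, t=False, v=True

Verification: With this assignment, all 26 clauses evaluate to true.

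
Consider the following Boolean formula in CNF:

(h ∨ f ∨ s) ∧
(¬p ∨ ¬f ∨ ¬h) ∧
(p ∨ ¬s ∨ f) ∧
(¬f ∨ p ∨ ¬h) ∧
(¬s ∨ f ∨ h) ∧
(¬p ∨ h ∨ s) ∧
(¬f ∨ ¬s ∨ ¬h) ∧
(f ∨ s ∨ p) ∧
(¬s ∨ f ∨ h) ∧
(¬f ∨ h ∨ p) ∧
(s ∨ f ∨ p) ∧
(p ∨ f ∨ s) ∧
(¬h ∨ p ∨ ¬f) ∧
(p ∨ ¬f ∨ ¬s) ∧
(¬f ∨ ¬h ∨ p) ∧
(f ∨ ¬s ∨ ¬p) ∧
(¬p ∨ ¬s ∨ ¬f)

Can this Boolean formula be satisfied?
Yes

Yes, the formula is satisfiable.

One satisfying assignment is: f=False, p=True, s=False, h=True

Verification: With this assignment, all 17 clauses evaluate to true.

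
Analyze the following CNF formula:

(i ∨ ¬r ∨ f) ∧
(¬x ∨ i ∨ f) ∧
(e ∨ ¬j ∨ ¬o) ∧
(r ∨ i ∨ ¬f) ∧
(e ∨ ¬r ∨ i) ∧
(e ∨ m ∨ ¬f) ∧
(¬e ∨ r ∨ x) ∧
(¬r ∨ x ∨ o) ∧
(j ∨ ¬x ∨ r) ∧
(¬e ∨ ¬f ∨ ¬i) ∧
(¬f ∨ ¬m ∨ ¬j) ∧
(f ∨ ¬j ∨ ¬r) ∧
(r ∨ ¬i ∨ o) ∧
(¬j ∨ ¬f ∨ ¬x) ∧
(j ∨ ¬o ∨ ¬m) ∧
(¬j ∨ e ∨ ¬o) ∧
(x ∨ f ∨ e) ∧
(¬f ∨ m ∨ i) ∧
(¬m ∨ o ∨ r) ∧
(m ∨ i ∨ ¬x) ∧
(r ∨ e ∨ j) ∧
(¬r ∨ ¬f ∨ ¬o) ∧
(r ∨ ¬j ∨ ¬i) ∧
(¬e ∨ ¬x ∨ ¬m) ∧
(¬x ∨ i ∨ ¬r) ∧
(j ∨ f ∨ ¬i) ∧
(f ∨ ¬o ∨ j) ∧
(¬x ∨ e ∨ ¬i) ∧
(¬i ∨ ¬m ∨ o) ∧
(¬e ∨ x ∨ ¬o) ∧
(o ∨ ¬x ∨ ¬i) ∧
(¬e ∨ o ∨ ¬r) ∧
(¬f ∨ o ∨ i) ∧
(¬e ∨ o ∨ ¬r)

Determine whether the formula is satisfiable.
No

No, the formula is not satisfiable.

No assignment of truth values to the variables can make all 34 clauses true simultaneously.

The formula is UNSAT (unsatisfiable).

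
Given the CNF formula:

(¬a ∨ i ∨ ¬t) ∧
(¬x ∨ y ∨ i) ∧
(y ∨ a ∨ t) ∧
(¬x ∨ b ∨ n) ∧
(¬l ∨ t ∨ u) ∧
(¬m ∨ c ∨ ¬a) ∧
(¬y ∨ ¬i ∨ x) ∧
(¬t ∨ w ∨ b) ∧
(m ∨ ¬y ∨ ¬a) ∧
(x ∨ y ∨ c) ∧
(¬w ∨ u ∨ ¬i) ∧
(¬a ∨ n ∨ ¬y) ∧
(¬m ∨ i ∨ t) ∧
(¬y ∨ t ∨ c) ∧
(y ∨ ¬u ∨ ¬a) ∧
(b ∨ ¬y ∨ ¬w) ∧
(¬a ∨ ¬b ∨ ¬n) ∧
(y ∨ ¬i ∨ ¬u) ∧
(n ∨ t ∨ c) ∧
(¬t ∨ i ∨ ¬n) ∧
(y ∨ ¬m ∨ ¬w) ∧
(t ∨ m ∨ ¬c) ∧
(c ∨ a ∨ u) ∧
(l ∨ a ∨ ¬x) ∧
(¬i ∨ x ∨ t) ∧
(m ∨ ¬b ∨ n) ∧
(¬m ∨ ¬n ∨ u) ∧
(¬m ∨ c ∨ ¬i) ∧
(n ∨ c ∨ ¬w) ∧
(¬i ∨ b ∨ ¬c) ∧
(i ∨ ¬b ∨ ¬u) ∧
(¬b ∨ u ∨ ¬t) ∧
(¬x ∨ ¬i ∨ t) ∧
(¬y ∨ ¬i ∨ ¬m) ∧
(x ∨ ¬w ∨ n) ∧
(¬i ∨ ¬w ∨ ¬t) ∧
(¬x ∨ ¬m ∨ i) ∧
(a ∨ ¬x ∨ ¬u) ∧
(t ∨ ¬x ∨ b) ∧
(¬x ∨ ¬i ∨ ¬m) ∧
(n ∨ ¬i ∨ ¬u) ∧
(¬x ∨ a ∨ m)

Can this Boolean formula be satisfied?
No

No, the formula is not satisfiable.

No assignment of truth values to the variables can make all 42 clauses true simultaneously.

The formula is UNSAT (unsatisfiable).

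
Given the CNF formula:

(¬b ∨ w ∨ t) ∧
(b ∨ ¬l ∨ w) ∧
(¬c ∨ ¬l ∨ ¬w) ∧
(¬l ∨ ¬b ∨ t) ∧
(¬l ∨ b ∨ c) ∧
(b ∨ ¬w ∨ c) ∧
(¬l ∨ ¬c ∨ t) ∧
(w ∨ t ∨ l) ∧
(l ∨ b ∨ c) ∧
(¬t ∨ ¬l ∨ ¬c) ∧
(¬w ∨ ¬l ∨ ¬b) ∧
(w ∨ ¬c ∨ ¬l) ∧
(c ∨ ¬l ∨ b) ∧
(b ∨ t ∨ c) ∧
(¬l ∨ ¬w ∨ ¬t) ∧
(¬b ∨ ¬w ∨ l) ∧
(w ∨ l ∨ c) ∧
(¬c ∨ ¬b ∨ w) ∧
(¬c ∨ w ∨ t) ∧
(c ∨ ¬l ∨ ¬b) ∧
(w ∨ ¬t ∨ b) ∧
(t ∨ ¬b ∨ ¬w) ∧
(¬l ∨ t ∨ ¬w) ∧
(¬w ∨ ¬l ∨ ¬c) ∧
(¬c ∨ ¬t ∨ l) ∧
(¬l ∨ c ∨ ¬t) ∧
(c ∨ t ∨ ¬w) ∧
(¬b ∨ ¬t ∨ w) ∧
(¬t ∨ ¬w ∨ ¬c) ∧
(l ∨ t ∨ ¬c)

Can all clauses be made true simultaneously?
No

No, the formula is not satisfiable.

No assignment of truth values to the variables can make all 30 clauses true simultaneously.

The formula is UNSAT (unsatisfiable).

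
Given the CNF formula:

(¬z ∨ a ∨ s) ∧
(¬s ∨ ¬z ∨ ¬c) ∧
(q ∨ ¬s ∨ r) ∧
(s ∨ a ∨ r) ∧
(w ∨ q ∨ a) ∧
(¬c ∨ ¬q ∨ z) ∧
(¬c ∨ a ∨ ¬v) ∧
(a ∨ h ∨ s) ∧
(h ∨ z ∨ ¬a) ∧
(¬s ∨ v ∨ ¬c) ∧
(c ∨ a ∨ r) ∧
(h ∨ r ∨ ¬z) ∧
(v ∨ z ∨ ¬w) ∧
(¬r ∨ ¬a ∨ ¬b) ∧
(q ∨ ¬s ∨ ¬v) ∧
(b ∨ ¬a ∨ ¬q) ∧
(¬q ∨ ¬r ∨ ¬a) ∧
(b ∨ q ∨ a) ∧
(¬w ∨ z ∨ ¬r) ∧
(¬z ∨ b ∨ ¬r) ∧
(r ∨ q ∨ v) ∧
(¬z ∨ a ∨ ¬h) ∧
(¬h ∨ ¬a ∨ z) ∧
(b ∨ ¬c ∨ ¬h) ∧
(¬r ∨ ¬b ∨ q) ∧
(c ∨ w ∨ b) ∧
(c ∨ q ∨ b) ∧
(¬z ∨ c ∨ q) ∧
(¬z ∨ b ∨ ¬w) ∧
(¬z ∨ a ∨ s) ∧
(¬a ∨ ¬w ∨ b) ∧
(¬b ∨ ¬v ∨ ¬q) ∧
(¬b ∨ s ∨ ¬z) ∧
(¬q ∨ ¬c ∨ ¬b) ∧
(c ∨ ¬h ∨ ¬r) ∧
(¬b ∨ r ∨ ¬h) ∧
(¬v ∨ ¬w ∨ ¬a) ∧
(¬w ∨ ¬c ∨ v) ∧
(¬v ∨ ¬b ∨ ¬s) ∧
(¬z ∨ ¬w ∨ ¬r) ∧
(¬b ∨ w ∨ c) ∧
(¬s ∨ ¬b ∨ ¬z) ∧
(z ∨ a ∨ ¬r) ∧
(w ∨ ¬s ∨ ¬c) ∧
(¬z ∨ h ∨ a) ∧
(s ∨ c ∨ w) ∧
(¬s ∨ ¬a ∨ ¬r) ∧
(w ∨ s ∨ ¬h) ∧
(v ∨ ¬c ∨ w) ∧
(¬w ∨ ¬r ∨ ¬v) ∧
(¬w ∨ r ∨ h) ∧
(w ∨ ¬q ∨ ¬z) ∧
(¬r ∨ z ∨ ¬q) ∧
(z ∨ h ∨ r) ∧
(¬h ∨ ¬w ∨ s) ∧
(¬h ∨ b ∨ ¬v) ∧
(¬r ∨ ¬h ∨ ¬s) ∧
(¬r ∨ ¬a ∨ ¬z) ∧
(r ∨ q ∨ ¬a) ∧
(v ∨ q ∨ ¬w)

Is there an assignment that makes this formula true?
No

No, the formula is not satisfiable.

No assignment of truth values to the variables can make all 60 clauses true simultaneously.

The formula is UNSAT (unsatisfiable).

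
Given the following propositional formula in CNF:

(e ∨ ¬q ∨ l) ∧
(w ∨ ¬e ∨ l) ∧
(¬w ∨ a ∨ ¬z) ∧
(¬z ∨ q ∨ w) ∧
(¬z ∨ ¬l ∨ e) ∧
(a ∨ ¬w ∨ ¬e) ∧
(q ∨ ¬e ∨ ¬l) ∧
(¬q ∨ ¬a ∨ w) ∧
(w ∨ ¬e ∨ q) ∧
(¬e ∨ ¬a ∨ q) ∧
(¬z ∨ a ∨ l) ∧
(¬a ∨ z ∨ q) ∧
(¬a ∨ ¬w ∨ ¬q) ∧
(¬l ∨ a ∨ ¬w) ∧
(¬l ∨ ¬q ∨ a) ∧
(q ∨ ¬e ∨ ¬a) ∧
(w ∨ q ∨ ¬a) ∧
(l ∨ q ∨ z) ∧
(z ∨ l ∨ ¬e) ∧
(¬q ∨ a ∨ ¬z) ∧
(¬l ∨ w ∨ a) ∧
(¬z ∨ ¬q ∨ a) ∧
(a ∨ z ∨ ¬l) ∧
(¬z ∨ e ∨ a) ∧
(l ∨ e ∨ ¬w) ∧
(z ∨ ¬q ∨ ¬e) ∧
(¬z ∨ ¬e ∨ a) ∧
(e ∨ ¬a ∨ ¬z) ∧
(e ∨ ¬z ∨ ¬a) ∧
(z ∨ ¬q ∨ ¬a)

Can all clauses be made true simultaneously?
No

No, the formula is not satisfiable.

No assignment of truth values to the variables can make all 30 clauses true simultaneously.

The formula is UNSAT (unsatisfiable).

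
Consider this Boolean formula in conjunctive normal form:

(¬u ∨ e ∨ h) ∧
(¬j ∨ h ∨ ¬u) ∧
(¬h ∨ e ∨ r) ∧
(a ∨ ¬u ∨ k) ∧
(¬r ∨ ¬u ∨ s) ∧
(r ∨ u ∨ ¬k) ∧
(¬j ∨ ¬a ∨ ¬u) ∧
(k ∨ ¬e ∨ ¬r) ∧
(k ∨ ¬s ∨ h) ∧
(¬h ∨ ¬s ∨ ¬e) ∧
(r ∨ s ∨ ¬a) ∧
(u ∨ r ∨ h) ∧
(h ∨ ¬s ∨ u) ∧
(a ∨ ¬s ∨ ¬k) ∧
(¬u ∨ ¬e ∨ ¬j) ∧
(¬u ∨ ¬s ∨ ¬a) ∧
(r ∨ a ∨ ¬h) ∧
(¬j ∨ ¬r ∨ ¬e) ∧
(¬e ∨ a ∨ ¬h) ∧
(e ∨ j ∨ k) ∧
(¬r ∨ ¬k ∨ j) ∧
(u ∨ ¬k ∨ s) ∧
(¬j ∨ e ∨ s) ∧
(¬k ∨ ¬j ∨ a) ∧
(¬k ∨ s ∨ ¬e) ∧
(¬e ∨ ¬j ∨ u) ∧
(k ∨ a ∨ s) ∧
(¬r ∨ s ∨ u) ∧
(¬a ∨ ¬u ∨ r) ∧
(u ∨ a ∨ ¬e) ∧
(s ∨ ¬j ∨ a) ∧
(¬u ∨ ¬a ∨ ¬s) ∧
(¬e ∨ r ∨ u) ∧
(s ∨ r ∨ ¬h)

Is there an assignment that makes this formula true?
Yes

Yes, the formula is satisfiable.

One satisfying assignment is: a=False, e=False, k=False, s=True, h=True, u=False, r=True, j=True

Verification: With this assignment, all 34 clauses evaluate to true.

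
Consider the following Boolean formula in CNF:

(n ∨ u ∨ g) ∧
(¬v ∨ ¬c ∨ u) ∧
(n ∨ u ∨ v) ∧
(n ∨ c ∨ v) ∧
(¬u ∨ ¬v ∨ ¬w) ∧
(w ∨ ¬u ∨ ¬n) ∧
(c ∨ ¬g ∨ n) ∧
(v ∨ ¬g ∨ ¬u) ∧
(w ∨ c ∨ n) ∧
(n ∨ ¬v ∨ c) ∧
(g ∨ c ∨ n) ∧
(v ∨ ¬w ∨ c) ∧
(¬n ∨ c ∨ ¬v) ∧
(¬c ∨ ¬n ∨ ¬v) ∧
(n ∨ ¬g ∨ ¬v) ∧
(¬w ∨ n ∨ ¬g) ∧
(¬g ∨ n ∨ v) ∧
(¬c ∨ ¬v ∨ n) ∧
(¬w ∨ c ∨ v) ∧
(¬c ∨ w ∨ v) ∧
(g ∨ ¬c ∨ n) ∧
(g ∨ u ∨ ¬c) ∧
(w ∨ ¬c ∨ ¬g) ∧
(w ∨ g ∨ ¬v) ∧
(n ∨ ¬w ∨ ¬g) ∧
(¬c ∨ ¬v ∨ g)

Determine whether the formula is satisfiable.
Yes

Yes, the formula is satisfiable.

One satisfying assignment is: g=False, c=False, n=True, w=False, v=False, u=False

Verification: With this assignment, all 26 clauses evaluate to true.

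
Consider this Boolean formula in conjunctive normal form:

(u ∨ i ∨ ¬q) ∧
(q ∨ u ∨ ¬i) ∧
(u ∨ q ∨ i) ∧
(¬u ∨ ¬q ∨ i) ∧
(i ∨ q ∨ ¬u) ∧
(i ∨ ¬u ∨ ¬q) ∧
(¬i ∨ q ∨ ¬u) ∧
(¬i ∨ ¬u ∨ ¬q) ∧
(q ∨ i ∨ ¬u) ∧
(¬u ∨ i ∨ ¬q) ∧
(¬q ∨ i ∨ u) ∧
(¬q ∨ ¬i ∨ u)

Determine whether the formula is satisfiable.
No

No, the formula is not satisfiable.

No assignment of truth values to the variables can make all 12 clauses true simultaneously.

The formula is UNSAT (unsatisfiable).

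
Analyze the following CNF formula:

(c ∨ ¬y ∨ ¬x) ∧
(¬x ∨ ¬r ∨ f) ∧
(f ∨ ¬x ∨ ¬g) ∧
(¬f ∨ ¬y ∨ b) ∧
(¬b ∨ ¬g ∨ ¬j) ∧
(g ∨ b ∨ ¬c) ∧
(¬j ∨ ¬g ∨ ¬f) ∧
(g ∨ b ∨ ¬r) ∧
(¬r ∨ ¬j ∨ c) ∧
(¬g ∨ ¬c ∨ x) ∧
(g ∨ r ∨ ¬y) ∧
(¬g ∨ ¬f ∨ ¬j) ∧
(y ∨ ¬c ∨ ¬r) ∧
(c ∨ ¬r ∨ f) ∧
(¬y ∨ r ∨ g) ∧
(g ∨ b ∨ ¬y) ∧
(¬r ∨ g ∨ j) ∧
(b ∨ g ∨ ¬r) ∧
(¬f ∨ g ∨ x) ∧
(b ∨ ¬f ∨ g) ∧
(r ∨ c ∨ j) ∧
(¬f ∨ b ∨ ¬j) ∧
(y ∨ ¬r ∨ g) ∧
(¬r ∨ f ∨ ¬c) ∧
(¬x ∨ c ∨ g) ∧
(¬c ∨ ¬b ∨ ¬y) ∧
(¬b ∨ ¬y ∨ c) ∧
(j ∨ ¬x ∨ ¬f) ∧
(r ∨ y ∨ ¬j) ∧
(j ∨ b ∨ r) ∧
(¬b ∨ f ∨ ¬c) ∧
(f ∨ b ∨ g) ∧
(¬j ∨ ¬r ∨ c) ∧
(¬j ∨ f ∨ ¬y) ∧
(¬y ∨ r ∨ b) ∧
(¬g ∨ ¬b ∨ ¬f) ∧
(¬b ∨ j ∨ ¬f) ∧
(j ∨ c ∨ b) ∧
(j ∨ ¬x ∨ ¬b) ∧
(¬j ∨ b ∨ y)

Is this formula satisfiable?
No

No, the formula is not satisfiable.

No assignment of truth values to the variables can make all 40 clauses true simultaneously.

The formula is UNSAT (unsatisfiable).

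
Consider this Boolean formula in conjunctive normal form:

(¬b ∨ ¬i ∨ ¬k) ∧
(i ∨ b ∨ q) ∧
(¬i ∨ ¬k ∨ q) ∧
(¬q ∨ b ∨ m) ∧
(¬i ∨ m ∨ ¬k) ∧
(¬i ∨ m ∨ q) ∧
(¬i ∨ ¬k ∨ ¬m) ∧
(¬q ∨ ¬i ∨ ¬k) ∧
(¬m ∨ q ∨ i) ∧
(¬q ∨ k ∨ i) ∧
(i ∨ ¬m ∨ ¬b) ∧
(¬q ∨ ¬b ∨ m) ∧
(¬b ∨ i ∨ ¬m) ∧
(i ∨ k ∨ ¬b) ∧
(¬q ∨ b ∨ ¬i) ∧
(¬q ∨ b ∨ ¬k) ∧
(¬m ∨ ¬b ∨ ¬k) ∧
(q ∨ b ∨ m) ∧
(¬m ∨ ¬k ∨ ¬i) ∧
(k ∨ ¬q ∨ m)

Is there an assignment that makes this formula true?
Yes

Yes, the formula is satisfiable.

One satisfying assignment is: m=True, i=True, b=False, k=False, q=False

Verification: With this assignment, all 20 clauses evaluate to true.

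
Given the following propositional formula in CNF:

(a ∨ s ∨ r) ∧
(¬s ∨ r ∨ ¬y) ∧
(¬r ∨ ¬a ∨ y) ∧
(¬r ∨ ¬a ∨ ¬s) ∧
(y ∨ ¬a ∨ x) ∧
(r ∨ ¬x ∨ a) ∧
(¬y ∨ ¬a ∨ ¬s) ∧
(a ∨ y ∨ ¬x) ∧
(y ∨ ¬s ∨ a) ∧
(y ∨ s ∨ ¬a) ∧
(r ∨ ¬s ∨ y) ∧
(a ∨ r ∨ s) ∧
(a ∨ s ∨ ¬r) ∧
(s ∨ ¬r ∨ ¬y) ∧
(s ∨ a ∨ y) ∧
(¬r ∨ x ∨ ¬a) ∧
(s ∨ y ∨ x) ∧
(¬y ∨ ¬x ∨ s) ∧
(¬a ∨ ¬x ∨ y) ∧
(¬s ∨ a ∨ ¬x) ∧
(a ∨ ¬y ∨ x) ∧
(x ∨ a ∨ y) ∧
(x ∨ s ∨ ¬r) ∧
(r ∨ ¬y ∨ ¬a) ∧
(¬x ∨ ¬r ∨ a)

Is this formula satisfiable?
No

No, the formula is not satisfiable.

No assignment of truth values to the variables can make all 25 clauses true simultaneously.

The formula is UNSAT (unsatisfiable).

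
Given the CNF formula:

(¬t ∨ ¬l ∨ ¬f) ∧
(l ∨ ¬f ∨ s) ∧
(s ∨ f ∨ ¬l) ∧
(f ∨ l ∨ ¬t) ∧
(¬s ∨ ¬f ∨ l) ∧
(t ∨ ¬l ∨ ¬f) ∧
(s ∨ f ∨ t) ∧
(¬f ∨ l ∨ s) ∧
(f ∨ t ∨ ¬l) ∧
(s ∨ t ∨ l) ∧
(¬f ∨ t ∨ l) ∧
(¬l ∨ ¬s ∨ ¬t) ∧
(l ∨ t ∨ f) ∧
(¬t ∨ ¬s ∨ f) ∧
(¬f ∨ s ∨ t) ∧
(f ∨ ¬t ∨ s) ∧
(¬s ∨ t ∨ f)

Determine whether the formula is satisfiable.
No

No, the formula is not satisfiable.

No assignment of truth values to the variables can make all 17 clauses true simultaneously.

The formula is UNSAT (unsatisfiable).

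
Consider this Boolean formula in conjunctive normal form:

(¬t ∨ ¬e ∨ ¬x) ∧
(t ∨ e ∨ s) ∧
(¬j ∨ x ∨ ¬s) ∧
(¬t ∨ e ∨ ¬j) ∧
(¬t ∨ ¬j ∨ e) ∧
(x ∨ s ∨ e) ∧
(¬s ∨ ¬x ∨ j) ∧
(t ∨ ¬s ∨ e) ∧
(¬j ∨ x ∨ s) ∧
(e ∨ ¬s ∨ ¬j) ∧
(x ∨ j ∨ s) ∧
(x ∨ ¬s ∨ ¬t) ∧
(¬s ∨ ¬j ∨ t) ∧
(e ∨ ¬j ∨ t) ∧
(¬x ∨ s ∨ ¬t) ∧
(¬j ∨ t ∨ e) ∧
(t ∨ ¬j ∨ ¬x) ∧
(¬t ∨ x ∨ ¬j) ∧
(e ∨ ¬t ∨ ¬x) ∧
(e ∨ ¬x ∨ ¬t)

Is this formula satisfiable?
Yes

Yes, the formula is satisfiable.

One satisfying assignment is: e=True, t=False, s=False, x=True, j=False

Verification: With this assignment, all 20 clauses evaluate to true.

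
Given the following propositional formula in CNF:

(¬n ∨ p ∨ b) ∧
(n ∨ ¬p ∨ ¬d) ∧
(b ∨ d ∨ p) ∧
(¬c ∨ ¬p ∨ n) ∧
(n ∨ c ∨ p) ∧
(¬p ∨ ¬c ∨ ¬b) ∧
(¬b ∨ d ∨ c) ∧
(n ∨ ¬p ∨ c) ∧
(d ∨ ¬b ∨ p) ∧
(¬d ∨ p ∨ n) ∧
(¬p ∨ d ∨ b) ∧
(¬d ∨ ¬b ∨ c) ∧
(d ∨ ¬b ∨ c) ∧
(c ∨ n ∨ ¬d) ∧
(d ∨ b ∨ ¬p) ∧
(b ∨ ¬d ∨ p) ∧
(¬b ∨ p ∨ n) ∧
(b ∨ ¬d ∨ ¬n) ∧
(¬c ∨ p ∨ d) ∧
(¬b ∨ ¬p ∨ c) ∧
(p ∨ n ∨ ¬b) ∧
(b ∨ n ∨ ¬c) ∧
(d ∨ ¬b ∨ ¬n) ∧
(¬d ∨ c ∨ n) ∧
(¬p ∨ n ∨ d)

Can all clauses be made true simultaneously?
Yes

Yes, the formula is satisfiable.

One satisfying assignment is: d=True, p=False, n=True, c=True, b=True

Verification: With this assignment, all 25 clauses evaluate to true.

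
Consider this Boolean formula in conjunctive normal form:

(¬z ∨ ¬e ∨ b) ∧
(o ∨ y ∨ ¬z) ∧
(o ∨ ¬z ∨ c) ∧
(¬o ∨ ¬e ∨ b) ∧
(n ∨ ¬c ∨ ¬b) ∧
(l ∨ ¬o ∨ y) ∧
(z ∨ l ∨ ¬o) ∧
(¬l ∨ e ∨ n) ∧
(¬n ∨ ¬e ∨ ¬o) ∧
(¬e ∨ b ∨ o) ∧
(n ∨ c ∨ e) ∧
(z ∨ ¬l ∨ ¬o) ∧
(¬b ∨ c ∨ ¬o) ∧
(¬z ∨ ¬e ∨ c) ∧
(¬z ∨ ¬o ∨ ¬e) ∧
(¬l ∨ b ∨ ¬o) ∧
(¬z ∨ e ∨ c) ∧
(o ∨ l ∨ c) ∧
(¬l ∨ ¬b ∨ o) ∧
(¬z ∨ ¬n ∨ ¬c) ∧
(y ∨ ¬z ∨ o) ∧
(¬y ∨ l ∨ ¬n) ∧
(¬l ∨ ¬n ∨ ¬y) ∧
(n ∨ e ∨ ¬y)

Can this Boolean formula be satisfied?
Yes

Yes, the formula is satisfiable.

One satisfying assignment is: e=False, c=False, o=False, n=True, y=False, b=False, z=False, l=True

Verification: With this assignment, all 24 clauses evaluate to true.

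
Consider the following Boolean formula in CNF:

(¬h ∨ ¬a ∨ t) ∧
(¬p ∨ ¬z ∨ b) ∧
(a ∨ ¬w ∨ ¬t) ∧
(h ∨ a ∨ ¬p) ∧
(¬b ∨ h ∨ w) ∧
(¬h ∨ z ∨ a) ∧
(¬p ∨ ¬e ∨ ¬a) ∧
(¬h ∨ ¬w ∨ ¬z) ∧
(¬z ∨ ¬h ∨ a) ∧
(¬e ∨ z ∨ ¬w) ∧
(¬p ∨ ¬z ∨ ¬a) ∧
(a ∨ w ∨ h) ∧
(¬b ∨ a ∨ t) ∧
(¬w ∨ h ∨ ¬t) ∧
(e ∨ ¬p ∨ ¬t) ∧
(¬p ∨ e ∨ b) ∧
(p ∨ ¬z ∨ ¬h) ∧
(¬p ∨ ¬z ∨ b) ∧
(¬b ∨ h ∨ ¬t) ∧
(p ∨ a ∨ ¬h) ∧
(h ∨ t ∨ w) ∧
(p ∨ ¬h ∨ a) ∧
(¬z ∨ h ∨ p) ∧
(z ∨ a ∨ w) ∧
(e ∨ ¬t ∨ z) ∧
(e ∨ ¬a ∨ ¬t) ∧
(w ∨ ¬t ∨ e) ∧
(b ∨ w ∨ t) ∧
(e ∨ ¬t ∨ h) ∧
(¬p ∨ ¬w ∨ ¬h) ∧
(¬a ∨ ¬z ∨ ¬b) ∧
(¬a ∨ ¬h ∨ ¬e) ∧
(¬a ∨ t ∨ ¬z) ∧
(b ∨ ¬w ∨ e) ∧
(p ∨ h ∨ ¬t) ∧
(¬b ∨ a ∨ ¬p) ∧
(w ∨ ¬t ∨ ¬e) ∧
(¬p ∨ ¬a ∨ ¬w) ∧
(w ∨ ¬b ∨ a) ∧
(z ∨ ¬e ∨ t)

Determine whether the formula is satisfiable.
Yes

Yes, the formula is satisfiable.

One satisfying assignment is: a=True, e=False, t=False, b=True, z=False, w=True, p=False, h=False

Verification: With this assignment, all 40 clauses evaluate to true.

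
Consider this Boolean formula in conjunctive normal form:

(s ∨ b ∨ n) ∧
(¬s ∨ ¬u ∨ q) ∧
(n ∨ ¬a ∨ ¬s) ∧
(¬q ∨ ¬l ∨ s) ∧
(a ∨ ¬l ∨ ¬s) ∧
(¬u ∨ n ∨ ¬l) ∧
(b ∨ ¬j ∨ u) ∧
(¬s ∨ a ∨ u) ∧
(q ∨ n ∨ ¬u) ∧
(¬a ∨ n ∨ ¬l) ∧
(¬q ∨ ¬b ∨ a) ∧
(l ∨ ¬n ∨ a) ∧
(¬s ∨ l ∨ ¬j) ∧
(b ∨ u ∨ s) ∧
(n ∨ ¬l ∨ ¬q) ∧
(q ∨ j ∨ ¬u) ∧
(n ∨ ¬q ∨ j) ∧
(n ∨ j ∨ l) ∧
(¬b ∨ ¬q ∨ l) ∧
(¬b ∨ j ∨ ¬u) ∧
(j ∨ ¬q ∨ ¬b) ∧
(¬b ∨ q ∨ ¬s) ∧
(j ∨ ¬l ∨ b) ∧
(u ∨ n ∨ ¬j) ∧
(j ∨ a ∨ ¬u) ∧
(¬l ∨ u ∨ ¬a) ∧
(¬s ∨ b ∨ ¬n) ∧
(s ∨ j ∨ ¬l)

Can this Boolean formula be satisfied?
Yes

Yes, the formula is satisfiable.

One satisfying assignment is: q=False, l=True, j=True, s=False, b=True, n=True, u=False, a=False

Verification: With this assignment, all 28 clauses evaluate to true.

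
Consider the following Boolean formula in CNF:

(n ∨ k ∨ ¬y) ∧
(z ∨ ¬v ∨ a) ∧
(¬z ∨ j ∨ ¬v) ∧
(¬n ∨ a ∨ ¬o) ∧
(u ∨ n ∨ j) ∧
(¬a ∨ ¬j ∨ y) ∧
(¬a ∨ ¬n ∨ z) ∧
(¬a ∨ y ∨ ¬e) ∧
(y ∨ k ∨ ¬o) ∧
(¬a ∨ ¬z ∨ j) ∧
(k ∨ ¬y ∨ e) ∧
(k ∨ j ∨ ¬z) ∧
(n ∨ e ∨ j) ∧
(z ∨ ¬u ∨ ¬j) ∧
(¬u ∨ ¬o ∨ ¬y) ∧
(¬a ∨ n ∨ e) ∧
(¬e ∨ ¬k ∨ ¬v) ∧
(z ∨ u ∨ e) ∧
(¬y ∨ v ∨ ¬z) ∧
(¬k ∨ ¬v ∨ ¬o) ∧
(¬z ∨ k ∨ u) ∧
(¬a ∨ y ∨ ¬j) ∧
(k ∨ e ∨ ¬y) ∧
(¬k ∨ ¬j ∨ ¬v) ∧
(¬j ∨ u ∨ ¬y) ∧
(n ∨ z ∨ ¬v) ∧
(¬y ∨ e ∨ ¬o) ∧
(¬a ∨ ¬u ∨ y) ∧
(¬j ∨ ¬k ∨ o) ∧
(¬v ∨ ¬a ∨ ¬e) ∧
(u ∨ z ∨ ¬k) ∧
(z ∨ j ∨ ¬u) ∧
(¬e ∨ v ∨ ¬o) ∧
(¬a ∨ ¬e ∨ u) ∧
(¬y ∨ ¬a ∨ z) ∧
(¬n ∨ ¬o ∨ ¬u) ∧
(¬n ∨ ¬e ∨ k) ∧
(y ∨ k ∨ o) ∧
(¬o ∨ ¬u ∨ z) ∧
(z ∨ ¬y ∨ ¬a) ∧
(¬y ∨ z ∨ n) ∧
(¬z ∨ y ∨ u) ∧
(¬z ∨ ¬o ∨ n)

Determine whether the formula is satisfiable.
Yes

Yes, the formula is satisfiable.

One satisfying assignment is: n=True, e=False, k=True, a=False, y=False, j=False, u=True, o=False, v=False, z=True

Verification: With this assignment, all 43 clauses evaluate to true.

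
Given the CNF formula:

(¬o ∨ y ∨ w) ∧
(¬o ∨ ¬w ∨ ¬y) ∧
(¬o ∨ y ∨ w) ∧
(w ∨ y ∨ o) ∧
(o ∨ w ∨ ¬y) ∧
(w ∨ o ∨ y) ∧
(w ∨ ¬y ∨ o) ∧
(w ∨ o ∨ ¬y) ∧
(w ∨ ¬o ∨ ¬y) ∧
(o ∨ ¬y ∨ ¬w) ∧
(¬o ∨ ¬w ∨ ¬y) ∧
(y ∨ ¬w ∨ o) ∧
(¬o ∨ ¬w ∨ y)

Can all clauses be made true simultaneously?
No

No, the formula is not satisfiable.

No assignment of truth values to the variables can make all 13 clauses true simultaneously.

The formula is UNSAT (unsatisfiable).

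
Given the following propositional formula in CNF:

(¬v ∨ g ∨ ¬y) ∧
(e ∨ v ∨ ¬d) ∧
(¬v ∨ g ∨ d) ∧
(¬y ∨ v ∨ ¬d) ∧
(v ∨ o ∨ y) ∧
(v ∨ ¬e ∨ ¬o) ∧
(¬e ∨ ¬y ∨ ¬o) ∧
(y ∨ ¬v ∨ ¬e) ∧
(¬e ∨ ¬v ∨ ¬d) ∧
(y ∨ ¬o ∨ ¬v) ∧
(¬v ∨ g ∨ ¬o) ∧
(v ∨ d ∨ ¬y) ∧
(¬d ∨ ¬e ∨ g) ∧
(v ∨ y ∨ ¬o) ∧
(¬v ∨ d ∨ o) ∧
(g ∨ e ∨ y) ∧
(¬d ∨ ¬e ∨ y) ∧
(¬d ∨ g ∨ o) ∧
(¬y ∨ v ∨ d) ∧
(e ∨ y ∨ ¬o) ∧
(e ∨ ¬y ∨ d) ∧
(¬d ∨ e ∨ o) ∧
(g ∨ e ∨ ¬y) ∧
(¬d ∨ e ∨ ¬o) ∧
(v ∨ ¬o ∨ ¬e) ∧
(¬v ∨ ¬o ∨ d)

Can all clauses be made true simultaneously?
No

No, the formula is not satisfiable.

No assignment of truth values to the variables can make all 26 clauses true simultaneously.

The formula is UNSAT (unsatisfiable).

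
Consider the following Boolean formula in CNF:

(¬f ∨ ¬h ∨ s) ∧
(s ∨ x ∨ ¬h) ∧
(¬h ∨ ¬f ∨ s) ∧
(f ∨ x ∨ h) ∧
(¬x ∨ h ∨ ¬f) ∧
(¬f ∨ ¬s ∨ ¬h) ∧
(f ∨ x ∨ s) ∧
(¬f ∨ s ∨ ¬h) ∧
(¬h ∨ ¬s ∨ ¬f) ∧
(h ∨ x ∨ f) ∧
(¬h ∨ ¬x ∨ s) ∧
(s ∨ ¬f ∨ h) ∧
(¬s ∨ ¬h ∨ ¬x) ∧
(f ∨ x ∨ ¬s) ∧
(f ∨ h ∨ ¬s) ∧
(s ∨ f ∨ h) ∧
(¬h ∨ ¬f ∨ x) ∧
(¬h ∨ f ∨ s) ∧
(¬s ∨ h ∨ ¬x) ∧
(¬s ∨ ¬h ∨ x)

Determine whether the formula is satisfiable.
Yes

Yes, the formula is satisfiable.

One satisfying assignment is: f=True, h=False, s=True, x=False

Verification: With this assignment, all 20 clauses evaluate to true.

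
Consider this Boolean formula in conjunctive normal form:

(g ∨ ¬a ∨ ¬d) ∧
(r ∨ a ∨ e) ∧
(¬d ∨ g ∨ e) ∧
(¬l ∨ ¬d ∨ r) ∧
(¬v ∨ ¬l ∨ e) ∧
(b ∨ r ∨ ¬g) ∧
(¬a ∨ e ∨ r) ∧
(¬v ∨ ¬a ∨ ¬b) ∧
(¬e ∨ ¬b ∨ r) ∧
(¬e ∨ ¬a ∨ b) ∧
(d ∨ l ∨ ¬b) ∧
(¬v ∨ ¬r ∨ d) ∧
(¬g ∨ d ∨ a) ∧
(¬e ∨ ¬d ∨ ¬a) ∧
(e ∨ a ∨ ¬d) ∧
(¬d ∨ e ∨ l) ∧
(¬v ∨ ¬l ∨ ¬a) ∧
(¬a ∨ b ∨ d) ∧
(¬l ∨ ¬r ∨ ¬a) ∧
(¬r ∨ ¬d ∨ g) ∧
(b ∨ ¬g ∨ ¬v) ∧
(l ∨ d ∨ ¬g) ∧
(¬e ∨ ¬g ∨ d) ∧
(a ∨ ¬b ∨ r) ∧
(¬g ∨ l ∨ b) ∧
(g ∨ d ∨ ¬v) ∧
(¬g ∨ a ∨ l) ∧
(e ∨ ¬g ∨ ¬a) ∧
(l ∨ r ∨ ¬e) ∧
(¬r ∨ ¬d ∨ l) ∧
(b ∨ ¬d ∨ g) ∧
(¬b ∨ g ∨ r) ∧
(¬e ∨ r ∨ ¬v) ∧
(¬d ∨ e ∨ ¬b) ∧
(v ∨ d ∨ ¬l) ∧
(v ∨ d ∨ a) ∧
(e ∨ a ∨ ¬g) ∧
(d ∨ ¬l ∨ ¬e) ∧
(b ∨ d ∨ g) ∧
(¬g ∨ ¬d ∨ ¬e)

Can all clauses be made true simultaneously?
No

No, the formula is not satisfiable.

No assignment of truth values to the variables can make all 40 clauses true simultaneously.

The formula is UNSAT (unsatisfiable).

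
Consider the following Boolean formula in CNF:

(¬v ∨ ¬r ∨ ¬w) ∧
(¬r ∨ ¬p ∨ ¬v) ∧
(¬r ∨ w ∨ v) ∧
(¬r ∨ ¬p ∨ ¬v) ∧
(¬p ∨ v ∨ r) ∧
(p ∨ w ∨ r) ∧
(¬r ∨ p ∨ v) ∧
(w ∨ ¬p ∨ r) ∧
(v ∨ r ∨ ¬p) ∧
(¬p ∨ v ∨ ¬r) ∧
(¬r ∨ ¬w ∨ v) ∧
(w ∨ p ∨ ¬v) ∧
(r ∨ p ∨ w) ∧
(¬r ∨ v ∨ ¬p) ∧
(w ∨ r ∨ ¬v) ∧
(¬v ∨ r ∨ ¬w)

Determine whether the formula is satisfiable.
Yes

Yes, the formula is satisfiable.

One satisfying assignment is: r=False, w=True, v=False, p=False

Verification: With this assignment, all 16 clauses evaluate to true.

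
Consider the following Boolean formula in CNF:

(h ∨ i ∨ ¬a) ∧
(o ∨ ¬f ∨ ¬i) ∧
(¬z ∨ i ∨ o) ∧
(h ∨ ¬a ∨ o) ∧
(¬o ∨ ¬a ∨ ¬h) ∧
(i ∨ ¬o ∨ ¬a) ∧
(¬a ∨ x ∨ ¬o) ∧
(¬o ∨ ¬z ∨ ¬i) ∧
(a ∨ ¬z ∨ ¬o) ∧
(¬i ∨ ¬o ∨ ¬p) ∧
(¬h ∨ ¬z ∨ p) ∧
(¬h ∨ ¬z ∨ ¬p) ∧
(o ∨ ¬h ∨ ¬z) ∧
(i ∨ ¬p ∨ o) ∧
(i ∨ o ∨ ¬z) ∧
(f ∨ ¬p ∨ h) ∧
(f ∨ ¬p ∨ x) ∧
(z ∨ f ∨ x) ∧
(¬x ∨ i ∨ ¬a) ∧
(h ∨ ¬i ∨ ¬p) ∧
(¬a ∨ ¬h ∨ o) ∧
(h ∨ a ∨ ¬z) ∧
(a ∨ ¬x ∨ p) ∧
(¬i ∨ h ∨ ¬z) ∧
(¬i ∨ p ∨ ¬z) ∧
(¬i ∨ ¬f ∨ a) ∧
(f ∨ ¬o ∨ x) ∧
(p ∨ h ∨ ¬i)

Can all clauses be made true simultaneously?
Yes

Yes, the formula is satisfiable.

One satisfying assignment is: a=False, h=False, z=False, o=False, p=False, x=False, f=True, i=False

Verification: With this assignment, all 28 clauses evaluate to true.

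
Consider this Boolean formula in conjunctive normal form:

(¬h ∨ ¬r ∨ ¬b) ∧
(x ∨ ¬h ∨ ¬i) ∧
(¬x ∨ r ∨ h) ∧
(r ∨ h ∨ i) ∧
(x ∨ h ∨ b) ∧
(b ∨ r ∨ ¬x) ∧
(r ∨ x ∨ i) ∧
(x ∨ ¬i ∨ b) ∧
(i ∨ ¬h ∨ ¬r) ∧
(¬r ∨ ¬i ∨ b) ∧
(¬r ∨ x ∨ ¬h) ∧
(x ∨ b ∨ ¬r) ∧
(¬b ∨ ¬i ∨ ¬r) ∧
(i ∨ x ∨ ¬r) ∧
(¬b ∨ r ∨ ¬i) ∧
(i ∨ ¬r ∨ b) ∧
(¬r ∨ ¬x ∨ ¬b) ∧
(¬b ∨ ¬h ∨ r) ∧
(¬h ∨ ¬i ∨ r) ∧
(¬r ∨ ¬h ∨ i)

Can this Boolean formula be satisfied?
No

No, the formula is not satisfiable.

No assignment of truth values to the variables can make all 20 clauses true simultaneously.

The formula is UNSAT (unsatisfiable).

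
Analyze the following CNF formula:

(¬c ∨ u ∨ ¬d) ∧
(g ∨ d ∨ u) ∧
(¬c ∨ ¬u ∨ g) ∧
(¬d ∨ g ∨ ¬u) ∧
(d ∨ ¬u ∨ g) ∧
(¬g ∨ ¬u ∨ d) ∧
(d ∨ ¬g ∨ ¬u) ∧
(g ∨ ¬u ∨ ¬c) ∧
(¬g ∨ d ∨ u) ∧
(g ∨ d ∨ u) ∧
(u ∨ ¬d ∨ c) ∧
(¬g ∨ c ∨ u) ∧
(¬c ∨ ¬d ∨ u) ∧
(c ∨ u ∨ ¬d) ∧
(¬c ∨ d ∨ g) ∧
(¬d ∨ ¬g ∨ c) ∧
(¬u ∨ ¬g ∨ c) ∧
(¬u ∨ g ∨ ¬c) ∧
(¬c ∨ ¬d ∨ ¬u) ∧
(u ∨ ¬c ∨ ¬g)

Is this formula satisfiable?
No

No, the formula is not satisfiable.

No assignment of truth values to the variables can make all 20 clauses true simultaneously.

The formula is UNSAT (unsatisfiable).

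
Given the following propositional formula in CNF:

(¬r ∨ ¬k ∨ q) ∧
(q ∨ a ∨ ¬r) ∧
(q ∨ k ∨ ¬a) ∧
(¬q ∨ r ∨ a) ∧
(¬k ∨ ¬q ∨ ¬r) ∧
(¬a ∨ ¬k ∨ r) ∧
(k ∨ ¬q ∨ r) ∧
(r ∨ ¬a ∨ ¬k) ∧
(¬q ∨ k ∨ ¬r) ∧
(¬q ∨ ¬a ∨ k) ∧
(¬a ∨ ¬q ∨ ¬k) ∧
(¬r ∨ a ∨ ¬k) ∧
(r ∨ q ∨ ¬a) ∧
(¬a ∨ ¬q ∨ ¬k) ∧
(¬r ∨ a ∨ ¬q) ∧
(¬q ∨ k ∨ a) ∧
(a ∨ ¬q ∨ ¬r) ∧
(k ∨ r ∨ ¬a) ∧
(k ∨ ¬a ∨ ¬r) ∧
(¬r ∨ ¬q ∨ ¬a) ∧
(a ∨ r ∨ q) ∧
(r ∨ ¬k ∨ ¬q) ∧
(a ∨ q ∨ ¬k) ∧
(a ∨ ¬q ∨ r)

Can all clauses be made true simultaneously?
No

No, the formula is not satisfiable.

No assignment of truth values to the variables can make all 24 clauses true simultaneously.

The formula is UNSAT (unsatisfiable).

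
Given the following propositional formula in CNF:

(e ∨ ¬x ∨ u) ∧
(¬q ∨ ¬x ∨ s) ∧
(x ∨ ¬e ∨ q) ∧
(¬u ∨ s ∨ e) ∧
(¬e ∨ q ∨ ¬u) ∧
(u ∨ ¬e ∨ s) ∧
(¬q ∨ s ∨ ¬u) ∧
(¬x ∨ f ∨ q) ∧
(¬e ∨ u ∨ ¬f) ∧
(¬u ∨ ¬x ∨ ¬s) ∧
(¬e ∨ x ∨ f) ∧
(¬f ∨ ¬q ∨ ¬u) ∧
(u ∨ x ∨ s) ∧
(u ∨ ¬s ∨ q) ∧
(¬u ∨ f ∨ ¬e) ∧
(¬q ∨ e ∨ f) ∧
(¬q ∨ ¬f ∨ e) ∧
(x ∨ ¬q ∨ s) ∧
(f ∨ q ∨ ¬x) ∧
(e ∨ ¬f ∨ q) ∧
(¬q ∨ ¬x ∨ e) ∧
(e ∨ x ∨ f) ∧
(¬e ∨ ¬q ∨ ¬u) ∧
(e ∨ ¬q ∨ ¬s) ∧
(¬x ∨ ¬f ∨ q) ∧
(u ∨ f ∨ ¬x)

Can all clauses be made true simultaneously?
No

No, the formula is not satisfiable.

No assignment of truth values to the variables can make all 26 clauses true simultaneously.

The formula is UNSAT (unsatisfiable).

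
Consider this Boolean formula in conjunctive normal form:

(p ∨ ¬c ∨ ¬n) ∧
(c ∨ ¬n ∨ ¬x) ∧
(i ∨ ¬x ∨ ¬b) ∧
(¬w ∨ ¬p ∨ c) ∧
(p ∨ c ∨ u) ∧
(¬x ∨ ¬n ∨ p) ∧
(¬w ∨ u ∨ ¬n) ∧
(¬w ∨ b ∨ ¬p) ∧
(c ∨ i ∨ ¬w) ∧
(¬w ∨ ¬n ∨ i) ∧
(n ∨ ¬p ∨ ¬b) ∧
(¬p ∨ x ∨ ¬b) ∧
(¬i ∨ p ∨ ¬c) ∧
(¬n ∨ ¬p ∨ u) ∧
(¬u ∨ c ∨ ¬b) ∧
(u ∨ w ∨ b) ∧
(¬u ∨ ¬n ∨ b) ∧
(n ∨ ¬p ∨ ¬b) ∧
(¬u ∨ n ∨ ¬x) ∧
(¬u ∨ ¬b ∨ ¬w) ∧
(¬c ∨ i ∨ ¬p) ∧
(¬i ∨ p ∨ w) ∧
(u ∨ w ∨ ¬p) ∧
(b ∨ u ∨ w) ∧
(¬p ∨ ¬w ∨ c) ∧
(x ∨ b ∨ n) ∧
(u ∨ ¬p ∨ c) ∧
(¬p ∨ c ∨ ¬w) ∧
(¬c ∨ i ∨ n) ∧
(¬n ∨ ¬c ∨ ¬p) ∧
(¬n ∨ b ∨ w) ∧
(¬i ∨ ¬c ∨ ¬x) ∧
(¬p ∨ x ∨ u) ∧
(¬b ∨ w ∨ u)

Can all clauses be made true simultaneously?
No

No, the formula is not satisfiable.

No assignment of truth values to the variables can make all 34 clauses true simultaneously.

The formula is UNSAT (unsatisfiable).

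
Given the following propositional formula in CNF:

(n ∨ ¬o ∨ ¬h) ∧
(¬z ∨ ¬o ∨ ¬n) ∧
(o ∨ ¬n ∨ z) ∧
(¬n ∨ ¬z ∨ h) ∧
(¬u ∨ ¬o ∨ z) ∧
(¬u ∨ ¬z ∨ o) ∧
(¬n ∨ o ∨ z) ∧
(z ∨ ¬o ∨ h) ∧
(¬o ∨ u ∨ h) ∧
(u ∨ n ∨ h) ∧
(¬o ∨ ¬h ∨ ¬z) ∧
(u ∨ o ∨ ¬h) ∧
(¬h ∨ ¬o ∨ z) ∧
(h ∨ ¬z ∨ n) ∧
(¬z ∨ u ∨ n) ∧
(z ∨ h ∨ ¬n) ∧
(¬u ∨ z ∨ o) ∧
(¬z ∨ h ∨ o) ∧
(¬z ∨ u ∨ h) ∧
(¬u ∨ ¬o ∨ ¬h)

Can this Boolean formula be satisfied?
No

No, the formula is not satisfiable.

No assignment of truth values to the variables can make all 20 clauses true simultaneously.

The formula is UNSAT (unsatisfiable).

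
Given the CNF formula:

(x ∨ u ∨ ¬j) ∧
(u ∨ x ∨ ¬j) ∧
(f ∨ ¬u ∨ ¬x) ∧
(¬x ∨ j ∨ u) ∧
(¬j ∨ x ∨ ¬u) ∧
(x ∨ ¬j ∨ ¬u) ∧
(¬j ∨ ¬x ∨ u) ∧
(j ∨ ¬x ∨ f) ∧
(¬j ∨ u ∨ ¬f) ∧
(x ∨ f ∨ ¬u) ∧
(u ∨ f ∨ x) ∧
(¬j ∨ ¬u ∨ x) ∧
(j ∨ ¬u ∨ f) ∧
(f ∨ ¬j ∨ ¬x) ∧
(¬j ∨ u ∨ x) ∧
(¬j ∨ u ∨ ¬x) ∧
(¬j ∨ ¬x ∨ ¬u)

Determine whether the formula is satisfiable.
Yes

Yes, the formula is satisfiable.

One satisfying assignment is: f=True, u=True, x=True, j=False

Verification: With this assignment, all 17 clauses evaluate to true.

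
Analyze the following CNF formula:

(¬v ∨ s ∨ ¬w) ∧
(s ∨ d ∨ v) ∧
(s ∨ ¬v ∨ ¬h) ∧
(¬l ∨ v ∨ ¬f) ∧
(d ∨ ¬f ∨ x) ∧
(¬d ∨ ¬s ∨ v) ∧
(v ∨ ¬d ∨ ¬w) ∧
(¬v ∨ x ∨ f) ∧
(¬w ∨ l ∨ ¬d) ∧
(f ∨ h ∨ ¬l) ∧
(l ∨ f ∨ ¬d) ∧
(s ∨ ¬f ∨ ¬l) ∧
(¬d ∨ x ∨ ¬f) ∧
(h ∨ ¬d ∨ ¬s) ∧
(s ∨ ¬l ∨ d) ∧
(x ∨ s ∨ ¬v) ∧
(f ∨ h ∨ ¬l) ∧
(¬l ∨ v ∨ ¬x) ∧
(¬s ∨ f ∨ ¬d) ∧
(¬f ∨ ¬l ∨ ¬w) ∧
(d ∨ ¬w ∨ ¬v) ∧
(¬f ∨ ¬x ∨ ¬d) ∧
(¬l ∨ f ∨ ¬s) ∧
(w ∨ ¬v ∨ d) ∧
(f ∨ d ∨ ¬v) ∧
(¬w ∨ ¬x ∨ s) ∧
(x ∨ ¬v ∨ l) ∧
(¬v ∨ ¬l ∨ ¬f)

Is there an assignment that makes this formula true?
Yes

Yes, the formula is satisfiable.

One satisfying assignment is: v=False, l=False, w=False, s=True, f=False, x=False, d=False, h=False

Verification: With this assignment, all 28 clauses evaluate to true.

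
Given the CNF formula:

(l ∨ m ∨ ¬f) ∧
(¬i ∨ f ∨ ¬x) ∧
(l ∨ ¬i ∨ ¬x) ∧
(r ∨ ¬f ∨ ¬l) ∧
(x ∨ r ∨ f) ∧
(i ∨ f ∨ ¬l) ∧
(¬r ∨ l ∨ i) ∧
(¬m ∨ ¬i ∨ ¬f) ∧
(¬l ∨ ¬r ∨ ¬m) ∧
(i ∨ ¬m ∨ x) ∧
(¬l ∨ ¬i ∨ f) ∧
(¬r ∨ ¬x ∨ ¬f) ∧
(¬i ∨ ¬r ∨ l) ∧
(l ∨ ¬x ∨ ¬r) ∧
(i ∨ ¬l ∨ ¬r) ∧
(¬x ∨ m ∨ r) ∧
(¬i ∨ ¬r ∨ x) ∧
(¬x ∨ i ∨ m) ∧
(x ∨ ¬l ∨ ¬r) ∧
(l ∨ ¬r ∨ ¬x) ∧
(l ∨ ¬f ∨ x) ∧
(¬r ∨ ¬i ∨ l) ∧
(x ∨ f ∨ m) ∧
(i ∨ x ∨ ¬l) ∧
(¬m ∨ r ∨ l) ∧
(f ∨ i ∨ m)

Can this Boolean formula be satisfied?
No

No, the formula is not satisfiable.

No assignment of truth values to the variables can make all 26 clauses true simultaneously.

The formula is UNSAT (unsatisfiable).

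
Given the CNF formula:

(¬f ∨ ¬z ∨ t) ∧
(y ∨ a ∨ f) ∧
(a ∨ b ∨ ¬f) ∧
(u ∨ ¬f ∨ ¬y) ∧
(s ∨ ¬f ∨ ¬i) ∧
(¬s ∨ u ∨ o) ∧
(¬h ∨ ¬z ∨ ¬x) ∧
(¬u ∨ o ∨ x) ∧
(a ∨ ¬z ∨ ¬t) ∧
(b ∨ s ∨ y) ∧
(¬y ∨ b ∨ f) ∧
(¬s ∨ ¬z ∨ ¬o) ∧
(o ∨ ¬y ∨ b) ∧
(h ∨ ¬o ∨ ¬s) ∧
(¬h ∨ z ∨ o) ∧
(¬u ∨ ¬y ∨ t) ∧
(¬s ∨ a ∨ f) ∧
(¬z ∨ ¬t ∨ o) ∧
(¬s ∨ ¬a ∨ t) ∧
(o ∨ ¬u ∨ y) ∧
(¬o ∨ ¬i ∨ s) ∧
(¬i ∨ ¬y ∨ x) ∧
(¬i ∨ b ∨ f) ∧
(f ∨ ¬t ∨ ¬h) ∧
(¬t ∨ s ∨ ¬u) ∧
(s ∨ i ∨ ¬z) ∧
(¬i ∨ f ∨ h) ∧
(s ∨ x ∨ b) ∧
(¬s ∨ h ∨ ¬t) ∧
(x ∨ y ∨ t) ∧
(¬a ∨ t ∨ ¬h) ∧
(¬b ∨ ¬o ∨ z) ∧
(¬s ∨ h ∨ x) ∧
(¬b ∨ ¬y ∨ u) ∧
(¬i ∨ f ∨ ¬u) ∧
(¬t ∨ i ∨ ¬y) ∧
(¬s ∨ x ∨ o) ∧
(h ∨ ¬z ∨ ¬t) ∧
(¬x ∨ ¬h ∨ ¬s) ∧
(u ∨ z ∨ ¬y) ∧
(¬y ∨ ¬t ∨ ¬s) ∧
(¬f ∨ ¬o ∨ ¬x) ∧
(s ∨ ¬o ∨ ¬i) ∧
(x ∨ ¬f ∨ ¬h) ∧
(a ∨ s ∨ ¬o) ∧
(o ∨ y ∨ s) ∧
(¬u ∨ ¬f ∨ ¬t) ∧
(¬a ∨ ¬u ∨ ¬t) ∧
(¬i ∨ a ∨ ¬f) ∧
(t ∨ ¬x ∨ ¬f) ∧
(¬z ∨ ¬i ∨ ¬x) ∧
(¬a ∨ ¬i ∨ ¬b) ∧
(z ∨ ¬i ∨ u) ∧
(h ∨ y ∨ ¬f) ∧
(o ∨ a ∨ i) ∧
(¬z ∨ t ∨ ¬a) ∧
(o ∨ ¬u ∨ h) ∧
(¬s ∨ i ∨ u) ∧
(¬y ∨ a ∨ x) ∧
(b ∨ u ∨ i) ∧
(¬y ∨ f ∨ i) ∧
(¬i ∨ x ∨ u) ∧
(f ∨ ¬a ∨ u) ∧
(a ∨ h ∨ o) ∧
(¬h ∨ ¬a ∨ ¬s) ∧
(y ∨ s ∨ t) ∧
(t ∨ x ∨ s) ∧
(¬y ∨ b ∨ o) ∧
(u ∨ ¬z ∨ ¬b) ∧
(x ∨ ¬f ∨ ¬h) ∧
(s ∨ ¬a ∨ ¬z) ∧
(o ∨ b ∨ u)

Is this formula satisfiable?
No

No, the formula is not satisfiable.

No assignment of truth values to the variables can make all 72 clauses true simultaneously.

The formula is UNSAT (unsatisfiable).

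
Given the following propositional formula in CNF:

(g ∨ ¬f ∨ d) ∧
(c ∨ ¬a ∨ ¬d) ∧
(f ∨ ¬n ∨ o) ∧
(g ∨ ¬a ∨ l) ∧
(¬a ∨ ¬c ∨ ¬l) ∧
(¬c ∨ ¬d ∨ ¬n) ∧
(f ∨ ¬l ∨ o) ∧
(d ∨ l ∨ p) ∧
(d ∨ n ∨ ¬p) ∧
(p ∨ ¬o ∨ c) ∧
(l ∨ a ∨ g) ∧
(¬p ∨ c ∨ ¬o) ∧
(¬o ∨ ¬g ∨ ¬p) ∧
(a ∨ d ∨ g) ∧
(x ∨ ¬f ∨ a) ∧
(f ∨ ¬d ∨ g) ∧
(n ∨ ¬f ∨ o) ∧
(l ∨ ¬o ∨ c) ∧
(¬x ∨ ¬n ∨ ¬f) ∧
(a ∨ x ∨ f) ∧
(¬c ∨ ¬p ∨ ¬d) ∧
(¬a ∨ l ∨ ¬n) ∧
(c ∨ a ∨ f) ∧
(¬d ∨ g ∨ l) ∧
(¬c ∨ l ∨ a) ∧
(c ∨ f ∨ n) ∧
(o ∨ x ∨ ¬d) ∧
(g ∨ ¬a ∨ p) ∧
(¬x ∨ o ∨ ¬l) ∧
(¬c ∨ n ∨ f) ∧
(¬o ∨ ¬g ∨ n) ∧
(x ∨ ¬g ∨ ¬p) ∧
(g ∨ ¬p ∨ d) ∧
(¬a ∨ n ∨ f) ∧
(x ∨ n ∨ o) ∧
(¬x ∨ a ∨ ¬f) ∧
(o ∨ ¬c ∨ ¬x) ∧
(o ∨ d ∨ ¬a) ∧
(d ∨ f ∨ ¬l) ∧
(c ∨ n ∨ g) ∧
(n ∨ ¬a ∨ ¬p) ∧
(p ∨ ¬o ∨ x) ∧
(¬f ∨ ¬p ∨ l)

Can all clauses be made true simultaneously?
No

No, the formula is not satisfiable.

No assignment of truth values to the variables can make all 43 clauses true simultaneously.

The formula is UNSAT (unsatisfiable).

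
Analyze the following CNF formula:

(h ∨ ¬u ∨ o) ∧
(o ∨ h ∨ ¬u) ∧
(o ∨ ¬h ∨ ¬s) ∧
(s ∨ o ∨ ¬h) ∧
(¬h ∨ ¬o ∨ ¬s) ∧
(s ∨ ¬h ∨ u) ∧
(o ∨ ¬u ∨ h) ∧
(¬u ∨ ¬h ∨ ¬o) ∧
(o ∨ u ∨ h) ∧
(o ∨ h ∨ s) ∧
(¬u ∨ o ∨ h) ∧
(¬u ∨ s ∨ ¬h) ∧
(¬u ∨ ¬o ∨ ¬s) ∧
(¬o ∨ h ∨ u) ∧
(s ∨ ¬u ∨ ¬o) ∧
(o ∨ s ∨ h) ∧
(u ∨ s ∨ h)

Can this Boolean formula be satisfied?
No

No, the formula is not satisfiable.

No assignment of truth values to the variables can make all 17 clauses true simultaneously.

The formula is UNSAT (unsatisfiable).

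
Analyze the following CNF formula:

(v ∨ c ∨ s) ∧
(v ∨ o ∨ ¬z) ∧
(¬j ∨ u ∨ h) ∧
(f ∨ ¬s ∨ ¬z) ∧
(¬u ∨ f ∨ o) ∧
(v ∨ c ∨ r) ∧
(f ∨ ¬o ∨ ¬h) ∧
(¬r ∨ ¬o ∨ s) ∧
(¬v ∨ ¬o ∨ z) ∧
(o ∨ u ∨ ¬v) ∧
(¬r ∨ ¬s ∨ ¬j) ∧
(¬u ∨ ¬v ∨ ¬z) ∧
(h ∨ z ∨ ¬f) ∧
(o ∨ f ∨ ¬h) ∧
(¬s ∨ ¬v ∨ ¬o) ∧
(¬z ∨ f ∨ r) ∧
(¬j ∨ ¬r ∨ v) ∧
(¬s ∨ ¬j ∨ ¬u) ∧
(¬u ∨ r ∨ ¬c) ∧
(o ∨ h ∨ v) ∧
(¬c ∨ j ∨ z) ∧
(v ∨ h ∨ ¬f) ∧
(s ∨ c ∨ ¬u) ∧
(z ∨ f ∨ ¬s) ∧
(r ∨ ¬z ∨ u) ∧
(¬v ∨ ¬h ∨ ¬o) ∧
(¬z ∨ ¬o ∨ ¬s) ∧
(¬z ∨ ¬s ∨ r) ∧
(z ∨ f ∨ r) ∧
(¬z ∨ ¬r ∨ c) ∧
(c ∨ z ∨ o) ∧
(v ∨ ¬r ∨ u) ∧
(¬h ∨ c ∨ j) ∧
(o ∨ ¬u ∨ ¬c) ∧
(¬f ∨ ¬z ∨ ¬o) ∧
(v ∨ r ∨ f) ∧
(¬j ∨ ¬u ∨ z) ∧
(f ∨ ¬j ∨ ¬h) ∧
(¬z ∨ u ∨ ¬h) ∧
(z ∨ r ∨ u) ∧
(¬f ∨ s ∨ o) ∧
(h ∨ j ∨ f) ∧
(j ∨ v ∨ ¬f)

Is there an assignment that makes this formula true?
No

No, the formula is not satisfiable.

No assignment of truth values to the variables can make all 43 clauses true simultaneously.

The formula is UNSAT (unsatisfiable).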